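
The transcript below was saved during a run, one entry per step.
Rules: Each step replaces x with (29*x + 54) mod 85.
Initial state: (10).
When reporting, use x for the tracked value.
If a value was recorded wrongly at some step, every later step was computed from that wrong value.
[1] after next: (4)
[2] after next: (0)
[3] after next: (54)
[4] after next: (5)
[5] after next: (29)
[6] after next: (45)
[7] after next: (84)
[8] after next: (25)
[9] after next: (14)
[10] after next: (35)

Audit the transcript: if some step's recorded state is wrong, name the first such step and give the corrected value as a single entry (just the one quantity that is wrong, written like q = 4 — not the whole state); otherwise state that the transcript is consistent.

Recomputing the run from the initial state:
step 1: x = 4
step 2: x = 0
step 3: x = 54
step 4: x = 5
step 5: x = 29
step 6: x = 45
step 7: x = 84
step 8: x = 25
step 9: x = 14
step 10: x = 35
This matches the transcript at every step.

no error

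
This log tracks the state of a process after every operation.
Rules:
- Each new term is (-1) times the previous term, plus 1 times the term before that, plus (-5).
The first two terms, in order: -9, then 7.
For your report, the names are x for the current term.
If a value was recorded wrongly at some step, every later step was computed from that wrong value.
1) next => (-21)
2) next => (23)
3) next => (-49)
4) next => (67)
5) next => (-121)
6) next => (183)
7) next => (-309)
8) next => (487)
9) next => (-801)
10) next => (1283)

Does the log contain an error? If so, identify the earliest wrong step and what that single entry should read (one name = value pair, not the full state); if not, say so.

no error

Step 1: x = -1*(7) + (1)*(-9) + (-5) = -21 — exactly as logged.
Step 2: x = -1*(-21) + (1)*(7) + (-5) = 23 — agrees with the log.
Step 3: x = -1*(23) + (1)*(-21) + (-5) = -49 — no discrepancy.
Step 4: x = -1*(-49) + (1)*(23) + (-5) = 67 — same as recorded.
Step 5: x = -1*(67) + (1)*(-49) + (-5) = -121 — agrees with the log.
Step 6: x = -1*(-121) + (1)*(67) + (-5) = 183 — checks out.
Step 7: x = -1*(183) + (1)*(-121) + (-5) = -309 — agrees with the log.
Step 8: x = -1*(-309) + (1)*(183) + (-5) = 487 — consistent with the log.
Step 9: x = -1*(487) + (1)*(-309) + (-5) = -801 — same as recorded.
Step 10: x = -1*(-801) + (1)*(487) + (-5) = 1283 — verified.
Every step is consistent.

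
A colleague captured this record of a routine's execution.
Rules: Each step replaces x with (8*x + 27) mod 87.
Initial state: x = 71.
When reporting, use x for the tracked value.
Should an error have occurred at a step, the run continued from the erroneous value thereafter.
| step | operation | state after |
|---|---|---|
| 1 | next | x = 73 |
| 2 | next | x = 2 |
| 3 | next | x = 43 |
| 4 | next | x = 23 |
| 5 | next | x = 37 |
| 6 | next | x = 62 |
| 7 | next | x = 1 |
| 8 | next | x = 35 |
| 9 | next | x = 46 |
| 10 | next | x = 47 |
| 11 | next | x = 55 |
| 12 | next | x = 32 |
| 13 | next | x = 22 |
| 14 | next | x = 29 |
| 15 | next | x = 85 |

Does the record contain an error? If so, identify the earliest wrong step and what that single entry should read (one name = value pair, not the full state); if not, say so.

no error

Recomputing the run from the initial state:
step 1: x = 73
step 2: x = 2
step 3: x = 43
step 4: x = 23
step 5: x = 37
step 6: x = 62
step 7: x = 1
step 8: x = 35
step 9: x = 46
step 10: x = 47
step 11: x = 55
step 12: x = 32
step 13: x = 22
step 14: x = 29
step 15: x = 85
This matches the record at every step.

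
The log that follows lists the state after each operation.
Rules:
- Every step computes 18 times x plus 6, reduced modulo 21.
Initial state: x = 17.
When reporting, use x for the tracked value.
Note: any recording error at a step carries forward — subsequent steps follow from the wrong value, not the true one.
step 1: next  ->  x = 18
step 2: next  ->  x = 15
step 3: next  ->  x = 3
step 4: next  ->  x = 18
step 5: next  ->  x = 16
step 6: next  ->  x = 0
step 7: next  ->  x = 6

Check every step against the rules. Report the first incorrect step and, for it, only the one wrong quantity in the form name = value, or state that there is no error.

Recomputing the run from the initial state:
step 1: x = 18
step 2: x = 15
step 3: x = 3
step 4: x = 18
step 5: x = 15
step 6: x = 3
step 7: x = 18
The first disagreement with the log is at step 5, where the value should be x = 15.

step 5, x = 15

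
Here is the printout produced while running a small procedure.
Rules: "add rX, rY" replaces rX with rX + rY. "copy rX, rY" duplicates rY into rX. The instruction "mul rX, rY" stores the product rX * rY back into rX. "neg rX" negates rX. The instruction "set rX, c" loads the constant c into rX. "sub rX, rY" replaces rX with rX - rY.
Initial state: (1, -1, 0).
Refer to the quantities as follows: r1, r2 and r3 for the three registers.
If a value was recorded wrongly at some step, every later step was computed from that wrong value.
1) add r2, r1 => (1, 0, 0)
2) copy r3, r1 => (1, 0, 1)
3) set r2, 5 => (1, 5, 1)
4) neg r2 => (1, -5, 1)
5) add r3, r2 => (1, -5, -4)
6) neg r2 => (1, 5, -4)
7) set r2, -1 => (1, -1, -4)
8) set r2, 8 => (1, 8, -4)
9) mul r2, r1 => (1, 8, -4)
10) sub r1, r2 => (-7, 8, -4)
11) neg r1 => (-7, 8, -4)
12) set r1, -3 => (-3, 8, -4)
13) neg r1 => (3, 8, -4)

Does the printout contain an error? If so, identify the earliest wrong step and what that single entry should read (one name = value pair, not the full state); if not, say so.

Recomputing the run from the initial state:
step 1: r1 = 1, r2 = 0, r3 = 0
step 2: r1 = 1, r2 = 0, r3 = 1
step 3: r1 = 1, r2 = 5, r3 = 1
step 4: r1 = 1, r2 = -5, r3 = 1
step 5: r1 = 1, r2 = -5, r3 = -4
step 6: r1 = 1, r2 = 5, r3 = -4
step 7: r1 = 1, r2 = -1, r3 = -4
step 8: r1 = 1, r2 = 8, r3 = -4
step 9: r1 = 1, r2 = 8, r3 = -4
step 10: r1 = -7, r2 = 8, r3 = -4
step 11: r1 = 7, r2 = 8, r3 = -4
step 12: r1 = -3, r2 = 8, r3 = -4
step 13: r1 = 3, r2 = 8, r3 = -4
The first disagreement with the printout is at step 11, where the value should be r1 = 7.

step 11, r1 = 7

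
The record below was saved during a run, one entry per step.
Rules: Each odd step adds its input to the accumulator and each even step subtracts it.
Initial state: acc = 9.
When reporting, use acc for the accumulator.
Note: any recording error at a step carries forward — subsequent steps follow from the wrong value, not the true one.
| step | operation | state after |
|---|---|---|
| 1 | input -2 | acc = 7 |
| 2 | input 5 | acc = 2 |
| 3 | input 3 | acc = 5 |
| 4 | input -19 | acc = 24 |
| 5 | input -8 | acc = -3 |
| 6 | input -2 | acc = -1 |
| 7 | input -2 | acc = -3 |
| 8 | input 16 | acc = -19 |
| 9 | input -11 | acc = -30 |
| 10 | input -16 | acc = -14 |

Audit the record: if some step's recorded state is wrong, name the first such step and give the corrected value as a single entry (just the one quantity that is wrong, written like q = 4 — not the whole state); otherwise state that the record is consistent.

Recomputing the run from the initial state:
step 1: acc = 7
step 2: acc = 2
step 3: acc = 5
step 4: acc = 24
step 5: acc = 16
step 6: acc = 18
step 7: acc = 16
step 8: acc = 0
step 9: acc = -11
step 10: acc = 5
The first disagreement with the record is at step 5, where the value should be acc = 16.

step 5, acc = 16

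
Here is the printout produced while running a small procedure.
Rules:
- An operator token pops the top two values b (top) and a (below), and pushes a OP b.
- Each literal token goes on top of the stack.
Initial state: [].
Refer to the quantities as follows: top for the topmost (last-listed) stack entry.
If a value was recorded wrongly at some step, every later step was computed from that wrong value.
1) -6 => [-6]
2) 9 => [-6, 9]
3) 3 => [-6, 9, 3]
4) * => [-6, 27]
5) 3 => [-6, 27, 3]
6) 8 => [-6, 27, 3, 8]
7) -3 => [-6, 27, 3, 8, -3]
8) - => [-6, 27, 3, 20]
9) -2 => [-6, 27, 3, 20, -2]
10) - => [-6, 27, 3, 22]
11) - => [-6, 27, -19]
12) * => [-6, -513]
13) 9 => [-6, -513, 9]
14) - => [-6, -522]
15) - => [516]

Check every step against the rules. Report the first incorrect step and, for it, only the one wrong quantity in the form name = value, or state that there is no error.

Recomputing the run from the initial state:
step 1: [-6]
step 2: [-6, 9]
step 3: [-6, 9, 3]
step 4: [-6, 27]
step 5: [-6, 27, 3]
step 6: [-6, 27, 3, 8]
step 7: [-6, 27, 3, 8, -3]
step 8: [-6, 27, 3, 11]
step 9: [-6, 27, 3, 11, -2]
step 10: [-6, 27, 3, 13]
step 11: [-6, 27, -10]
step 12: [-6, -270]
step 13: [-6, -270, 9]
step 14: [-6, -279]
step 15: [273]
The first disagreement with the printout is at step 8, where the value should be top = 11.

step 8, top = 11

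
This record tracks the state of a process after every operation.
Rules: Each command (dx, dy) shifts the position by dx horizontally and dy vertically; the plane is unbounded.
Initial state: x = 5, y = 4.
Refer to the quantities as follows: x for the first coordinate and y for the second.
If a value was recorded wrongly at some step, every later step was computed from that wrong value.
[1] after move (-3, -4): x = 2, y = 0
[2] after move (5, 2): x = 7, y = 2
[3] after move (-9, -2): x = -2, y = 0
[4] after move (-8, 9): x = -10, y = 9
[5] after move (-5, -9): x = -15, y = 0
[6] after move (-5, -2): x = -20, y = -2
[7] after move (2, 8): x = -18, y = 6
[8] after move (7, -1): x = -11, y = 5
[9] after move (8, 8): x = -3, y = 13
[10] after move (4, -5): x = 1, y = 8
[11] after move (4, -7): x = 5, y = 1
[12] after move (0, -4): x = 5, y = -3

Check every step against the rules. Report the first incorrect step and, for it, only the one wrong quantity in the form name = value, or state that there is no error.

step 1: x = 5 + (-3) = 2, y = 4 + (-4) = 0 -> consistent with the record
step 2: x = 2 + (5) = 7, y = 0 + (2) = 2 -> consistent with the record
step 3: x = 7 + (-9) = -2, y = 2 + (-2) = 0 -> matches
step 4: x = -2 + (-8) = -10, y = 0 + (9) = 9 -> confirmed correct
step 5: x = -10 + (-5) = -15, y = 9 + (-9) = 0 -> matches
step 6: x = -15 + (-5) = -20, y = 0 + (-2) = -2 -> matches
step 7: x = -20 + (2) = -18, y = -2 + (8) = 6 -> consistent with the record
step 8: x = -18 + (7) = -11, y = 6 + (-1) = 5 -> in agreement
step 9: x = -11 + (8) = -3, y = 5 + (8) = 13 -> verified
step 10: x = -3 + (4) = 1, y = 13 + (-5) = 8 -> consistent with the record
step 11: x = 1 + (4) = 5, y = 8 + (-7) = 1 -> exactly as logged
step 12: x = 5 + (0) = 5, y = 1 + (-4) = -3 -> exactly as logged
No step deviates from the rules.

no error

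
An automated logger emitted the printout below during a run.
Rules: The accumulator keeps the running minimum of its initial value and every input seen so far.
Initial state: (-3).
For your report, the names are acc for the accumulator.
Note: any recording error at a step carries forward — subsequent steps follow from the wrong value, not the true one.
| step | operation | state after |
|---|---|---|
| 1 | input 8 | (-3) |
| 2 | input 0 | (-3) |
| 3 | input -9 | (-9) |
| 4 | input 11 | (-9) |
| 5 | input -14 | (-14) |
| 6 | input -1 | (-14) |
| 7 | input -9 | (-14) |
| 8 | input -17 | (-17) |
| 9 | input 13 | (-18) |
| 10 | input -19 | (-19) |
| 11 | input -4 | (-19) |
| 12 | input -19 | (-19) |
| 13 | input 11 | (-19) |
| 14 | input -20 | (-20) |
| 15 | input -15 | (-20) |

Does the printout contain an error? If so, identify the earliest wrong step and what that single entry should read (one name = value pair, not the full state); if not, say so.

step 9, acc = -17

1. acc = min(-3, 8) = -3 (no discrepancy)
2. acc = min(-3, 0) = -3 (verified)
3. acc = min(-3, -9) = -9 (confirmed correct)
4. acc = min(-9, 11) = -9 (consistent with the printout)
5. acc = min(-9, -14) = -14 (no discrepancy)
6. acc = min(-14, -1) = -14 (consistent with the printout)
7. acc = min(-14, -9) = -14 (confirmed correct)
8. acc = min(-14, -17) = -17 (exactly as logged)
9. acc = min(-17, 13) = -17 (this is not what the printout shows)
So the first discrepancy is step 9, where the right value is acc = -17.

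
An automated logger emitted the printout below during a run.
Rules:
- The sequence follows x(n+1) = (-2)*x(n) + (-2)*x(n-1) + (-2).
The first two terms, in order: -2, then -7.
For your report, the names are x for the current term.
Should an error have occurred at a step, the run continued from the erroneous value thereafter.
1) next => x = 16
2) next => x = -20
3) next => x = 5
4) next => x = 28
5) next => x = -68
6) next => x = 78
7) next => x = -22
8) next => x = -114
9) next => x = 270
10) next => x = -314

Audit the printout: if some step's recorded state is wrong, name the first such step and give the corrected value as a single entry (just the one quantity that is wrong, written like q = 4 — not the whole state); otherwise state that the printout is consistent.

step 1: x = -2*(-7) + (-2)*(-2) + (-2) = 16 -> in agreement
step 2: x = -2*(16) + (-2)*(-7) + (-2) = -20 -> no discrepancy
step 3: x = -2*(-20) + (-2)*(16) + (-2) = 6 -> the entry is off here
Step 3 is the first one off; corrected, x = 6.

step 3, x = 6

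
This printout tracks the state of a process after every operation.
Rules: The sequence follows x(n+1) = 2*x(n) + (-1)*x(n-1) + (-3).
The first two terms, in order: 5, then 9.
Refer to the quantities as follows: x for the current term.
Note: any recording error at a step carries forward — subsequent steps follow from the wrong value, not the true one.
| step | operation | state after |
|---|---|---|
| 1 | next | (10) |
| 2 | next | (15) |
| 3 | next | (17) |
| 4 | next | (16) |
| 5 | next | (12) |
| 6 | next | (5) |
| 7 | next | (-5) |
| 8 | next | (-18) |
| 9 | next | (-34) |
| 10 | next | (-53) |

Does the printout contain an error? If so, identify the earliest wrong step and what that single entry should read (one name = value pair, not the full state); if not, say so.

step 2, x = 8

step 1: x = 2*(9) + (-1)*(5) + (-3) = 10 -> checks out
step 2: x = 2*(10) + (-1)*(9) + (-3) = 8 -> the recorded entry deviates here
First deviation found at step 2; the corrected entry is x = 8.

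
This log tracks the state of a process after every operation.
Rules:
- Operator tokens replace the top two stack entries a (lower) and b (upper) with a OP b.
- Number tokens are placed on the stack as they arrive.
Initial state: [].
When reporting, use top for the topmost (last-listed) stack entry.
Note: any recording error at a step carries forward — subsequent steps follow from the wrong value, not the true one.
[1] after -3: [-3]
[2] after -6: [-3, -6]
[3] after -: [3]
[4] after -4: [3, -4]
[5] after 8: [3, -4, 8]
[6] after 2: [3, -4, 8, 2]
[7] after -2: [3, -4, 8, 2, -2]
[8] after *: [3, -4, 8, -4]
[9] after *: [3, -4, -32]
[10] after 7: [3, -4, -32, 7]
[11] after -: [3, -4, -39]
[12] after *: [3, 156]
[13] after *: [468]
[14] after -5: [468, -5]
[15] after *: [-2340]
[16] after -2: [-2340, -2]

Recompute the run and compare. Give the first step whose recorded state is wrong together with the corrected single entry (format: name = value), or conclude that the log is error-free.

no error

Recomputing the run from the initial state:
step 1: [-3]
step 2: [-3, -6]
step 3: [3]
step 4: [3, -4]
step 5: [3, -4, 8]
step 6: [3, -4, 8, 2]
step 7: [3, -4, 8, 2, -2]
step 8: [3, -4, 8, -4]
step 9: [3, -4, -32]
step 10: [3, -4, -32, 7]
step 11: [3, -4, -39]
step 12: [3, 156]
step 13: [468]
step 14: [468, -5]
step 15: [-2340]
step 16: [-2340, -2]
This matches the log at every step.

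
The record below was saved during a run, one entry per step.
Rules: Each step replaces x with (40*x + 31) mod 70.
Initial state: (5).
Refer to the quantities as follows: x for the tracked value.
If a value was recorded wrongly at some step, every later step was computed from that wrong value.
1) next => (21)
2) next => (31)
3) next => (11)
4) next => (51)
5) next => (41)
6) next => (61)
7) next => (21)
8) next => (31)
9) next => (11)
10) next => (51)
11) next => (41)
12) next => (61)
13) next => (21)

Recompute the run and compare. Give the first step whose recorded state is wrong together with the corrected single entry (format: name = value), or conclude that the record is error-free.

no error

step 1: x = (40*5 + 31) mod 70 = 21 -> in agreement
step 2: x = (40*21 + 31) mod 70 = 31 -> confirmed correct
step 3: x = (40*31 + 31) mod 70 = 11 -> consistent with the record
step 4: x = (40*11 + 31) mod 70 = 51 -> in agreement
step 5: x = (40*51 + 31) mod 70 = 41 -> same as recorded
step 6: x = (40*41 + 31) mod 70 = 61 -> no discrepancy
step 7: x = (40*61 + 31) mod 70 = 21 -> checks out
step 8: x = (40*21 + 31) mod 70 = 31 -> checks out
step 9: x = (40*31 + 31) mod 70 = 11 -> no discrepancy
step 10: x = (40*11 + 31) mod 70 = 51 -> matches
step 11: x = (40*51 + 31) mod 70 = 41 -> agrees with the record
step 12: x = (40*41 + 31) mod 70 = 61 -> confirmed correct
step 13: x = (40*61 + 31) mod 70 = 21 -> in agreement
No step deviates from the rules.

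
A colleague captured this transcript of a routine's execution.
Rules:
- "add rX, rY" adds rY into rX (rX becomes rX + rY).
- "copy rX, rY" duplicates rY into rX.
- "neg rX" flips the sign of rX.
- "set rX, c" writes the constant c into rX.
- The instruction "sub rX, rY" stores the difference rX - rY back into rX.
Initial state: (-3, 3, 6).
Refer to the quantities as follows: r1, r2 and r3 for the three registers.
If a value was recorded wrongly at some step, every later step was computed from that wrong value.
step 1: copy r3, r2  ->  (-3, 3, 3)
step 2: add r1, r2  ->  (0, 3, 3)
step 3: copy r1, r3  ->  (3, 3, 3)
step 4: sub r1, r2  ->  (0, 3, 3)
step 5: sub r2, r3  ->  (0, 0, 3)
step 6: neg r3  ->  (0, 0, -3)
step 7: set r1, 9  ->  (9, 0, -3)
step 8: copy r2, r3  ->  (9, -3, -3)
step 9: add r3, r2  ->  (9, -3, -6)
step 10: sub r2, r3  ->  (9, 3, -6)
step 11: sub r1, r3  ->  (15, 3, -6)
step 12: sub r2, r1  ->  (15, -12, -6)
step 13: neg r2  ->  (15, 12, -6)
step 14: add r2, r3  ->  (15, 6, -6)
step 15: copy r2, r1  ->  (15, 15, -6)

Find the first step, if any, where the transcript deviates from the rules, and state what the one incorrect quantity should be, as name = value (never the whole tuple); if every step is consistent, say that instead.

Step 1: r3 = 3 — matches.
Step 2: r1 = -3 + 3 = 0 — same as recorded.
Step 3: r1 = 3 — verified.
Step 4: r1 = 3 - 3 = 0 — matches.
Step 5: r2 = 3 - 3 = 0 — same as recorded.
Step 6: r3 = -(3) = -3 — verified.
Step 7: r1 = 9 — same as recorded.
Step 8: r2 = -3 — same as recorded.
Step 9: r3 = -3 + -3 = -6 — exactly as logged.
Step 10: r2 = -3 - -6 = 3 — matches.
Step 11: r1 = 9 - -6 = 15 — verified.
Step 12: r2 = 3 - 15 = -12 — exactly as logged.
Step 13: r2 = -(-12) = 12 — consistent with the transcript.
Step 14: r2 = 12 + -6 = 6 — no discrepancy.
Step 15: r2 = 15 — same as recorded.
No step deviates from the rules.

no error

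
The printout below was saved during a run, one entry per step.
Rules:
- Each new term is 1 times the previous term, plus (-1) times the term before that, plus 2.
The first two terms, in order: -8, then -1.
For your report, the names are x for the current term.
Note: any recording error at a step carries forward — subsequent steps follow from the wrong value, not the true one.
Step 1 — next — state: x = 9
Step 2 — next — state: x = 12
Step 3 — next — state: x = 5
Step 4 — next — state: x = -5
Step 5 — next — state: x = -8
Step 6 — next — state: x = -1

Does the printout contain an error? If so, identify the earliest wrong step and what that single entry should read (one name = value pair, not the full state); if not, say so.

Recomputing the run from the initial state:
step 1: x = 9
step 2: x = 12
step 3: x = 5
step 4: x = -5
step 5: x = -8
step 6: x = -1
This matches the printout at every step.

no error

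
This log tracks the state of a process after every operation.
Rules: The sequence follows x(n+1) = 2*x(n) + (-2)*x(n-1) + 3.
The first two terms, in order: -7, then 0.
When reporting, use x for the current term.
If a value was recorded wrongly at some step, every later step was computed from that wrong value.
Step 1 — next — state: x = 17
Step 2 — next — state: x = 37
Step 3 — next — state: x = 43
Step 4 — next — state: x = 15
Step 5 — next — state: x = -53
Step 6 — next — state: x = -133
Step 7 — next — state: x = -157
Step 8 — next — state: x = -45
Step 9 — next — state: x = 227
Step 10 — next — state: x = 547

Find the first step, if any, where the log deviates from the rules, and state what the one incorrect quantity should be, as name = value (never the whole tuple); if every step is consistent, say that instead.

Step 1: x = 2*(0) + (-2)*(-7) + (3) = 17 — no discrepancy.
Step 2: x = 2*(17) + (-2)*(0) + (3) = 37 — consistent with the log.
Step 3: x = 2*(37) + (-2)*(17) + (3) = 43 — checks out.
Step 4: x = 2*(43) + (-2)*(37) + (3) = 15 — confirmed correct.
Step 5: x = 2*(15) + (-2)*(43) + (3) = -53 — consistent with the log.
Step 6: x = 2*(-53) + (-2)*(15) + (3) = -133 — matches.
Step 7: x = 2*(-133) + (-2)*(-53) + (3) = -157 — same as recorded.
Step 8: x = 2*(-157) + (-2)*(-133) + (3) = -45 — consistent with the log.
Step 9: x = 2*(-45) + (-2)*(-157) + (3) = 227 — exactly as logged.
Step 10: x = 2*(227) + (-2)*(-45) + (3) = 547 — checks out.
The recomputation confirms every line.

no error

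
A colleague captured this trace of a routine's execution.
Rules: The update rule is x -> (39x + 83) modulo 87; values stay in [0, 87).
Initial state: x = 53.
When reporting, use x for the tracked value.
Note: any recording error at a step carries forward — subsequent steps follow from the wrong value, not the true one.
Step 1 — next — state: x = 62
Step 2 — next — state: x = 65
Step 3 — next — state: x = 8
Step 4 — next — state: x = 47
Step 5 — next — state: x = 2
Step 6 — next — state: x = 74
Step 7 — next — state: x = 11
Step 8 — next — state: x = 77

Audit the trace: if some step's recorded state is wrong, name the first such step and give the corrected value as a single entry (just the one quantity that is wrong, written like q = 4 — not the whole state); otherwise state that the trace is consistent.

no error

1. x = (39*53 + 83) mod 87 = 62 (matches)
2. x = (39*62 + 83) mod 87 = 65 (consistent with the trace)
3. x = (39*65 + 83) mod 87 = 8 (in agreement)
4. x = (39*8 + 83) mod 87 = 47 (no discrepancy)
5. x = (39*47 + 83) mod 87 = 2 (exactly as logged)
6. x = (39*2 + 83) mod 87 = 74 (exactly as logged)
7. x = (39*74 + 83) mod 87 = 11 (checks out)
8. x = (39*11 + 83) mod 87 = 77 (same as recorded)
All steps check out; nothing to correct.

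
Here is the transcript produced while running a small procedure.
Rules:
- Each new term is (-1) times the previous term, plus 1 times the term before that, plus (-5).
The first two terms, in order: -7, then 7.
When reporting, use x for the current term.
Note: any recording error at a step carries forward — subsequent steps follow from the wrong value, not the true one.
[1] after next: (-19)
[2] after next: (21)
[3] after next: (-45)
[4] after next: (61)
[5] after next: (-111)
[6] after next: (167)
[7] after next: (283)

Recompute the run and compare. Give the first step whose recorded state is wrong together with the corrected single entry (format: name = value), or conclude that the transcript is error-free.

step 7, x = -283

Recomputing the run from the initial state:
step 1: x = -19
step 2: x = 21
step 3: x = -45
step 4: x = 61
step 5: x = -111
step 6: x = 167
step 7: x = -283
The first disagreement with the transcript is at step 7, where the value should be x = -283.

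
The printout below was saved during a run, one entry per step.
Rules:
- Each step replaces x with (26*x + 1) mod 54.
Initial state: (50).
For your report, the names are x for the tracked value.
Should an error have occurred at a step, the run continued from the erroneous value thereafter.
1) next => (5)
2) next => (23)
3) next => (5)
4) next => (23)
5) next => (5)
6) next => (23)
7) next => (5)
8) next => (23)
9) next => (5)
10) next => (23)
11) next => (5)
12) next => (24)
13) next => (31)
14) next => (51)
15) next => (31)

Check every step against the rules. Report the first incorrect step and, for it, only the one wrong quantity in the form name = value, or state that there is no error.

step 1: x = (26*50 + 1) mod 54 = 5 -> same as recorded
step 2: x = (26*5 + 1) mod 54 = 23 -> same as recorded
step 3: x = (26*23 + 1) mod 54 = 5 -> no discrepancy
step 4: x = (26*5 + 1) mod 54 = 23 -> verified
step 5: x = (26*23 + 1) mod 54 = 5 -> verified
step 6: x = (26*5 + 1) mod 54 = 23 -> no discrepancy
step 7: x = (26*23 + 1) mod 54 = 5 -> consistent with the printout
step 8: x = (26*5 + 1) mod 54 = 23 -> agrees with the printout
step 9: x = (26*23 + 1) mod 54 = 5 -> checks out
step 10: x = (26*5 + 1) mod 54 = 23 -> no discrepancy
step 11: x = (26*23 + 1) mod 54 = 5 -> consistent with the printout
step 12: x = (26*5 + 1) mod 54 = 23 -> not what was recorded
That makes step 12 the first incorrect line — x = 23 is what it should show.

step 12, x = 23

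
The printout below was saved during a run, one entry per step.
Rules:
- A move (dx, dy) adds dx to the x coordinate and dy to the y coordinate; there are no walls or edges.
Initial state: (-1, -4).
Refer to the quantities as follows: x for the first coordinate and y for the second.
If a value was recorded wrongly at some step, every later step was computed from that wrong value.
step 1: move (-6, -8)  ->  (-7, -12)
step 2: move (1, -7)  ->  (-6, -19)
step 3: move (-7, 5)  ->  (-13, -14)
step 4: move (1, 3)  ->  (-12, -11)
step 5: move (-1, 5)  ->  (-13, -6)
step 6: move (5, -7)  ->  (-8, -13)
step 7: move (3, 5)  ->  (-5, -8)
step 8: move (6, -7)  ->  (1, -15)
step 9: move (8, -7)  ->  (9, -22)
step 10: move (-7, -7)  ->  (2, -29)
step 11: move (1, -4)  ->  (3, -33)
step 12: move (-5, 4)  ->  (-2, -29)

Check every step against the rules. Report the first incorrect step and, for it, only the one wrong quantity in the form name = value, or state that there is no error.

step 1: x = -1 + (-6) = -7, y = -4 + (-8) = -12 -> checks out
step 2: x = -7 + (1) = -6, y = -12 + (-7) = -19 -> agrees with the printout
step 3: x = -6 + (-7) = -13, y = -19 + (5) = -14 -> consistent with the printout
step 4: x = -13 + (1) = -12, y = -14 + (3) = -11 -> matches
step 5: x = -12 + (-1) = -13, y = -11 + (5) = -6 -> same as recorded
step 6: x = -13 + (5) = -8, y = -6 + (-7) = -13 -> agrees with the printout
step 7: x = -8 + (3) = -5, y = -13 + (5) = -8 -> verified
step 8: x = -5 + (6) = 1, y = -8 + (-7) = -15 -> no discrepancy
step 9: x = 1 + (8) = 9, y = -15 + (-7) = -22 -> agrees with the printout
step 10: x = 9 + (-7) = 2, y = -22 + (-7) = -29 -> in agreement
step 11: x = 2 + (1) = 3, y = -29 + (-4) = -33 -> matches
step 12: x = 3 + (-5) = -2, y = -33 + (4) = -29 -> agrees with the printout
Nothing is out of place; the run is error-free.

no error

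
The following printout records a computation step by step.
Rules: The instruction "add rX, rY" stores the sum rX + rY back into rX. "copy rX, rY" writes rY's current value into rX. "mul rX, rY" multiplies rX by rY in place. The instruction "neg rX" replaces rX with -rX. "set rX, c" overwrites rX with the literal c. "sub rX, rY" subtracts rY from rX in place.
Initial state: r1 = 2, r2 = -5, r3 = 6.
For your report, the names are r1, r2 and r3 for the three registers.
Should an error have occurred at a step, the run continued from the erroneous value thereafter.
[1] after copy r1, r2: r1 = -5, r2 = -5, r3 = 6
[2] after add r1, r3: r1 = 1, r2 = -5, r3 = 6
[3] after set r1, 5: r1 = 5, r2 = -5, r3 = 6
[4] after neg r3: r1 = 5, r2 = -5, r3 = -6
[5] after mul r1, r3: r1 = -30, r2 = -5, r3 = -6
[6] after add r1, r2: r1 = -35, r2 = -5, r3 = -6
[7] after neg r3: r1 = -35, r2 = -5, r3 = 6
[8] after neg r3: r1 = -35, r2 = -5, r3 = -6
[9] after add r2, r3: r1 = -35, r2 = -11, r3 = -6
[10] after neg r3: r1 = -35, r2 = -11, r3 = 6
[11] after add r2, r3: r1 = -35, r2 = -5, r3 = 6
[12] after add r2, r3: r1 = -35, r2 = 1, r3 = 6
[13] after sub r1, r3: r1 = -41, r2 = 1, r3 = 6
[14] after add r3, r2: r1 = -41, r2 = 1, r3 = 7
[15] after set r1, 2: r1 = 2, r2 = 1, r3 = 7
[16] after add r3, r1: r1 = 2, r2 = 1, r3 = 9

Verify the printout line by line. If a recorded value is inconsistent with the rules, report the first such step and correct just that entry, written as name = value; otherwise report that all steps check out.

Recomputing the run from the initial state:
step 1: r1 = -5, r2 = -5, r3 = 6
step 2: r1 = 1, r2 = -5, r3 = 6
step 3: r1 = 5, r2 = -5, r3 = 6
step 4: r1 = 5, r2 = -5, r3 = -6
step 5: r1 = -30, r2 = -5, r3 = -6
step 6: r1 = -35, r2 = -5, r3 = -6
step 7: r1 = -35, r2 = -5, r3 = 6
step 8: r1 = -35, r2 = -5, r3 = -6
step 9: r1 = -35, r2 = -11, r3 = -6
step 10: r1 = -35, r2 = -11, r3 = 6
step 11: r1 = -35, r2 = -5, r3 = 6
step 12: r1 = -35, r2 = 1, r3 = 6
step 13: r1 = -41, r2 = 1, r3 = 6
step 14: r1 = -41, r2 = 1, r3 = 7
step 15: r1 = 2, r2 = 1, r3 = 7
step 16: r1 = 2, r2 = 1, r3 = 9
This matches the printout at every step.

no error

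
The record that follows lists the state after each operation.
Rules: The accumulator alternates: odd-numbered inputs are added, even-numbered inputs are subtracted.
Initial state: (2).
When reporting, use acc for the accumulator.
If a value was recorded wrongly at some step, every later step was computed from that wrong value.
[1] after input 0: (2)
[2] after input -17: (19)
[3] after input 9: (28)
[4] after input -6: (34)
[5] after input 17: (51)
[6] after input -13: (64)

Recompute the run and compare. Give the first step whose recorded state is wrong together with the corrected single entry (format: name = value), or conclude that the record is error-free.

1. acc = 2 + 0 = 2 (consistent with the record)
2. acc = 2 - -17 = 19 (consistent with the record)
3. acc = 19 + 9 = 28 (consistent with the record)
4. acc = 28 - -6 = 34 (confirmed correct)
5. acc = 34 + 17 = 51 (verified)
6. acc = 51 - -13 = 64 (agrees with the record)
The recomputation confirms every line.

no error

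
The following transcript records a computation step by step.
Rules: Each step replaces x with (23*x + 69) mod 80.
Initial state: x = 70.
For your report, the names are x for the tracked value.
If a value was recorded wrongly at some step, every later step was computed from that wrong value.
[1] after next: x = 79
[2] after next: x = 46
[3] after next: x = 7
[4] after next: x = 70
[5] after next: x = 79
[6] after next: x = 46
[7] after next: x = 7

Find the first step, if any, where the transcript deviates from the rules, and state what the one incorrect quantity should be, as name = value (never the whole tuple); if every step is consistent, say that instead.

Recomputing the run from the initial state:
step 1: x = 79
step 2: x = 46
step 3: x = 7
step 4: x = 70
step 5: x = 79
step 6: x = 46
step 7: x = 7
This matches the transcript at every step.

no error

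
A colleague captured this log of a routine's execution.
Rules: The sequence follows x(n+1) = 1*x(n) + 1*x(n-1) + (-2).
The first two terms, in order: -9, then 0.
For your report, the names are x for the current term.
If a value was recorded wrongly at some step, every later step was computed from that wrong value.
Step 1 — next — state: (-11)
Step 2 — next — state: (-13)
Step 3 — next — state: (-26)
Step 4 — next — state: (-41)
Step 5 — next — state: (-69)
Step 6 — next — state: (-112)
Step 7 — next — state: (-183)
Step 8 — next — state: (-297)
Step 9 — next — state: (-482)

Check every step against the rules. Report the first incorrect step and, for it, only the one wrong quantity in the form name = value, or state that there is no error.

no error

step 1: x = 1*(0) + (1)*(-9) + (-2) = -11 -> confirmed correct
step 2: x = 1*(-11) + (1)*(0) + (-2) = -13 -> agrees with the log
step 3: x = 1*(-13) + (1)*(-11) + (-2) = -26 -> in agreement
step 4: x = 1*(-26) + (1)*(-13) + (-2) = -41 -> consistent with the log
step 5: x = 1*(-41) + (1)*(-26) + (-2) = -69 -> agrees with the log
step 6: x = 1*(-69) + (1)*(-41) + (-2) = -112 -> verified
step 7: x = 1*(-112) + (1)*(-69) + (-2) = -183 -> no discrepancy
step 8: x = 1*(-183) + (1)*(-112) + (-2) = -297 -> agrees with the log
step 9: x = 1*(-297) + (1)*(-183) + (-2) = -482 -> in agreement
Nothing is out of place; the run is error-free.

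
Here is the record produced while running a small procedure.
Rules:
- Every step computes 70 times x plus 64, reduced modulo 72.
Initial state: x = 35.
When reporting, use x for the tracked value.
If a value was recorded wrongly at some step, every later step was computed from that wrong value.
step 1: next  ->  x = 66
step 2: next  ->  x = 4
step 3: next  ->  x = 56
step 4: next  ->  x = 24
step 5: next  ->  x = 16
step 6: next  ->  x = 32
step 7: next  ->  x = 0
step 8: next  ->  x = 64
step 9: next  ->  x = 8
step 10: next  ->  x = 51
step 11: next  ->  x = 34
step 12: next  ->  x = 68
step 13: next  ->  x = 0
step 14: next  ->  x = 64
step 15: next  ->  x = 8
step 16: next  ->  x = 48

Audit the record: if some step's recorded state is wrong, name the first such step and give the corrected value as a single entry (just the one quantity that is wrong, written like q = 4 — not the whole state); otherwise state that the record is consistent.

1. x = (70*35 + 64) mod 72 = 66 (verified)
2. x = (70*66 + 64) mod 72 = 4 (verified)
3. x = (70*4 + 64) mod 72 = 56 (in agreement)
4. x = (70*56 + 64) mod 72 = 24 (same as recorded)
5. x = (70*24 + 64) mod 72 = 16 (consistent with the record)
6. x = (70*16 + 64) mod 72 = 32 (exactly as logged)
7. x = (70*32 + 64) mod 72 = 0 (verified)
8. x = (70*0 + 64) mod 72 = 64 (no discrepancy)
9. x = (70*64 + 64) mod 72 = 8 (matches)
10. x = (70*8 + 64) mod 72 = 48 (the record has a different value)
The audit stops at step 10: the recorded entry is wrong and should be x = 48.

step 10, x = 48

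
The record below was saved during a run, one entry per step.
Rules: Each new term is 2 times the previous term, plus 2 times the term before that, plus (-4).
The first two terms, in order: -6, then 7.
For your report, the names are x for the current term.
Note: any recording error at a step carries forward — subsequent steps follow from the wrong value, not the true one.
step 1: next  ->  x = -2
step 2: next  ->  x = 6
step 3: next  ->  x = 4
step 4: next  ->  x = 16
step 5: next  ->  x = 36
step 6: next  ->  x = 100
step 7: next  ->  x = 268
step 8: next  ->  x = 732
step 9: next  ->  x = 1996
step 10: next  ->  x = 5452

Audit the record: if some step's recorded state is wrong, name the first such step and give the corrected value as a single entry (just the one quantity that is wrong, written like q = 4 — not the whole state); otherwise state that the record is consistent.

Recomputing the run from the initial state:
step 1: x = -2
step 2: x = 6
step 3: x = 4
step 4: x = 16
step 5: x = 36
step 6: x = 100
step 7: x = 268
step 8: x = 732
step 9: x = 1996
step 10: x = 5452
This matches the record at every step.

no error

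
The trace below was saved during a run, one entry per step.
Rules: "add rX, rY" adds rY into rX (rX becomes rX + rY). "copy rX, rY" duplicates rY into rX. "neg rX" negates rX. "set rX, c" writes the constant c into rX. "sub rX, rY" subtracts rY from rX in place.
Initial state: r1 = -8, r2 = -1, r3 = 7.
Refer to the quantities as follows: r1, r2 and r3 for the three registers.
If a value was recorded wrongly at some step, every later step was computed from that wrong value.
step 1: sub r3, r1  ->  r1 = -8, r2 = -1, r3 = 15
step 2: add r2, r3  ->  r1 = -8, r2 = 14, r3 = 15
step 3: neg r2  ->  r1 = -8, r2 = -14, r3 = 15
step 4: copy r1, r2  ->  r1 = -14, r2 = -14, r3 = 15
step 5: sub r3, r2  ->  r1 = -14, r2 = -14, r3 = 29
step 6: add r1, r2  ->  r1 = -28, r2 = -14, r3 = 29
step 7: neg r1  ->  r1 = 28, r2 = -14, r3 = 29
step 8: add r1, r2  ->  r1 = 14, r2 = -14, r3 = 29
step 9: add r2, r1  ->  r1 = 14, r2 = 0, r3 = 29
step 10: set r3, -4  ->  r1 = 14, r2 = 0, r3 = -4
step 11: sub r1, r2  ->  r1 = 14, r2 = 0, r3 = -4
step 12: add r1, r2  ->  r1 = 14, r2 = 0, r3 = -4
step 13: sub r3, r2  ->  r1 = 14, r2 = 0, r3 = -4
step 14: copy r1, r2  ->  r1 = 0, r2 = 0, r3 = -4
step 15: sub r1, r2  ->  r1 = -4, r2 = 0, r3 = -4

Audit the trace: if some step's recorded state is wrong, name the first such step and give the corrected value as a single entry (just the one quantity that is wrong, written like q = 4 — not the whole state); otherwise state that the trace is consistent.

Recomputing the run from the initial state:
step 1: r1 = -8, r2 = -1, r3 = 15
step 2: r1 = -8, r2 = 14, r3 = 15
step 3: r1 = -8, r2 = -14, r3 = 15
step 4: r1 = -14, r2 = -14, r3 = 15
step 5: r1 = -14, r2 = -14, r3 = 29
step 6: r1 = -28, r2 = -14, r3 = 29
step 7: r1 = 28, r2 = -14, r3 = 29
step 8: r1 = 14, r2 = -14, r3 = 29
step 9: r1 = 14, r2 = 0, r3 = 29
step 10: r1 = 14, r2 = 0, r3 = -4
step 11: r1 = 14, r2 = 0, r3 = -4
step 12: r1 = 14, r2 = 0, r3 = -4
step 13: r1 = 14, r2 = 0, r3 = -4
step 14: r1 = 0, r2 = 0, r3 = -4
step 15: r1 = 0, r2 = 0, r3 = -4
The first disagreement with the trace is at step 15, where the value should be r1 = 0.

step 15, r1 = 0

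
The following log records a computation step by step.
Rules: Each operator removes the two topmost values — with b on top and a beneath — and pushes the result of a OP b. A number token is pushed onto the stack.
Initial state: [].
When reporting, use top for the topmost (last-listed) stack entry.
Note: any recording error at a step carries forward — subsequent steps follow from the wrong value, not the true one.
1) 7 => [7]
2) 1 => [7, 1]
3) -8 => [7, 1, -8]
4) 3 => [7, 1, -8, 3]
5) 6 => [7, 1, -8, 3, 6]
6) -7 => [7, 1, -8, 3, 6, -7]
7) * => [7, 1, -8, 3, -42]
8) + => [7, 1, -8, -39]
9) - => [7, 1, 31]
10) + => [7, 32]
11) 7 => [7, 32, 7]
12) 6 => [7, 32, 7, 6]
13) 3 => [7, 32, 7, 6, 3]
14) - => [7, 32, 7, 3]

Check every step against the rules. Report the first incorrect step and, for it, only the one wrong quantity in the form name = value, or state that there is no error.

Recomputing the run from the initial state:
step 1: [7]
step 2: [7, 1]
step 3: [7, 1, -8]
step 4: [7, 1, -8, 3]
step 5: [7, 1, -8, 3, 6]
step 6: [7, 1, -8, 3, 6, -7]
step 7: [7, 1, -8, 3, -42]
step 8: [7, 1, -8, -39]
step 9: [7, 1, 31]
step 10: [7, 32]
step 11: [7, 32, 7]
step 12: [7, 32, 7, 6]
step 13: [7, 32, 7, 6, 3]
step 14: [7, 32, 7, 3]
This matches the log at every step.

no error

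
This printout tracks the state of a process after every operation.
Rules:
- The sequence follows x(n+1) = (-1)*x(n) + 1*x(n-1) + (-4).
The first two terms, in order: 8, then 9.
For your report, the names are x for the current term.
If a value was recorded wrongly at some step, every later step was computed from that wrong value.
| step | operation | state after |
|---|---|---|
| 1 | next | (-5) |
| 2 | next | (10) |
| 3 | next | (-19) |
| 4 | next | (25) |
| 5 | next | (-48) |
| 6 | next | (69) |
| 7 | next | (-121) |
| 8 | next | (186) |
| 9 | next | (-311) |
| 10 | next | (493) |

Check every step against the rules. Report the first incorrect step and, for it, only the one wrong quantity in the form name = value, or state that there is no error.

step 1: x = -1*(9) + (1)*(8) + (-4) = -5 -> same as recorded
step 2: x = -1*(-5) + (1)*(9) + (-4) = 10 -> consistent with the printout
step 3: x = -1*(10) + (1)*(-5) + (-4) = -19 -> exactly as logged
step 4: x = -1*(-19) + (1)*(10) + (-4) = 25 -> same as recorded
step 5: x = -1*(25) + (1)*(-19) + (-4) = -48 -> exactly as logged
step 6: x = -1*(-48) + (1)*(25) + (-4) = 69 -> same as recorded
step 7: x = -1*(69) + (1)*(-48) + (-4) = -121 -> agrees with the printout
step 8: x = -1*(-121) + (1)*(69) + (-4) = 186 -> consistent with the printout
step 9: x = -1*(186) + (1)*(-121) + (-4) = -311 -> no discrepancy
step 10: x = -1*(-311) + (1)*(186) + (-4) = 493 -> exactly as logged
The whole run recomputes cleanly — no discrepancies.

no error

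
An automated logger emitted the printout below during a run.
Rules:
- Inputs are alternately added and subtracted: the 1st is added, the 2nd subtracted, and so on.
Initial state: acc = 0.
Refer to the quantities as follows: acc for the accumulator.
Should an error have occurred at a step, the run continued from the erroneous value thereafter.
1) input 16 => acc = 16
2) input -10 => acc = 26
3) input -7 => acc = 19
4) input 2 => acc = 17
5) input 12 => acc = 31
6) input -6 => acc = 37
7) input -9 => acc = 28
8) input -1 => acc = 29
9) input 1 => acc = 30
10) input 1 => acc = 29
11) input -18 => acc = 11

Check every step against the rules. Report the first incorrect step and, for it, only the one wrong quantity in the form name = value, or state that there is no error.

step 5, acc = 29

Recomputing the run from the initial state:
step 1: acc = 16
step 2: acc = 26
step 3: acc = 19
step 4: acc = 17
step 5: acc = 29
step 6: acc = 35
step 7: acc = 26
step 8: acc = 27
step 9: acc = 28
step 10: acc = 27
step 11: acc = 9
The first disagreement with the printout is at step 5, where the value should be acc = 29.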